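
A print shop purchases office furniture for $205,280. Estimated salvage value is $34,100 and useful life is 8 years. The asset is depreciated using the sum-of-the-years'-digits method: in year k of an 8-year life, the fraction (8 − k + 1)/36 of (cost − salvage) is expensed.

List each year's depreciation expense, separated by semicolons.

$38,040; $33,285; $28,530; $23,775; $19,020; $14,265; $9,510; $4,755

Depreciable base = $205,280 − $34,100 = $171,180.
Sum of the years' digits = 8+7+6+5+4+3+2+1 = 36.
Year 1: $171,180 × 8/36 = $38,040. Book value $167,240.
Year 2: $171,180 × 7/36 = $33,285. Book value $133,955.
Year 3: $171,180 × 6/36 = $28,530. Book value $105,425.
Year 4: $171,180 × 5/36 = $23,775. Book value $81,650.
Year 5: $171,180 × 4/36 = $19,020. Book value $62,630.
Year 6: $171,180 × 3/36 = $14,265. Book value $48,365.
Year 7: $171,180 × 2/36 = $9,510. Book value $38,855.
Year 8: $171,180 × 1/36 = $4,755. Book value $34,100.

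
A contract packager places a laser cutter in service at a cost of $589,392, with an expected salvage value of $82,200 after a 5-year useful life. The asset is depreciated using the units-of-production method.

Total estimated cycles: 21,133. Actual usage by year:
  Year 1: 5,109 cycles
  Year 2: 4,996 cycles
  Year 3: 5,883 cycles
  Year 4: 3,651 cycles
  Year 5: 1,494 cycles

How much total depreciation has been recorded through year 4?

$471,336

Depreciable base = $589,392 − $82,200 = $507,192.
Rate = $507,192 / 21,133 cycles = $24 per cycle.
Year 1: 5,109 × $24 = $122,616. Book value $466,776.
Year 2: 4,996 × $24 = $119,904. Book value $346,872.
Year 3: 5,883 × $24 = $141,192. Book value $205,680.
Year 4: 3,651 × $24 = $87,624. Book value $118,056.
Accumulated through year 4 = $589,392 − $118,056 = $471,336.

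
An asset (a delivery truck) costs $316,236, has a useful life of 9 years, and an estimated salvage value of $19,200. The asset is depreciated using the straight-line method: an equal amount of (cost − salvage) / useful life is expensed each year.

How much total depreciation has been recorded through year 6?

Depreciable base = $316,236 − $19,200 = $297,036.
Annual expense = $297,036 / 9 = $33,004.
End of year 1: book value $283,232.
End of year 2: book value $250,228.
End of year 3: book value $217,224.
End of year 4: book value $184,220.
End of year 5: book value $151,216.
End of year 6: book value $118,212.
Accumulated through year 6 = $316,236 − $118,212 = $198,024.

$198,024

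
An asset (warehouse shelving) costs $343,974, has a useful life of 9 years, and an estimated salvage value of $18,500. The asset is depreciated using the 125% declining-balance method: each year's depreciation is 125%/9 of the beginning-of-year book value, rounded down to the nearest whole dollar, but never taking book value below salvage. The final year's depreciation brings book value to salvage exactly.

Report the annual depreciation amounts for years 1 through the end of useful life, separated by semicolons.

$47,774; $41,138; $35,425; $30,505; $26,268; $22,620; $19,478; $16,773; $85,493

Depreciable base = $343,974 − $18,500 = $325,474.
Year 1: ⌊$343,974 × 125%/9⌋ = $47,774. Book value $296,200.
Year 2: ⌊$296,200 × 125%/9⌋ = $41,138. Book value $255,062.
Year 3: ⌊$255,062 × 125%/9⌋ = $35,425. Book value $219,637.
Year 4: ⌊$219,637 × 125%/9⌋ = $30,505. Book value $189,132.
Year 5: ⌊$189,132 × 125%/9⌋ = $26,268. Book value $162,864.
Year 6: ⌊$162,864 × 125%/9⌋ = $22,620. Book value $140,244.
Year 7: ⌊$140,244 × 125%/9⌋ = $19,478. Book value $120,766.
Year 8: ⌊$120,766 × 125%/9⌋ = $16,773. Book value $103,993.
Year 9 (final): $103,993 − $18,500 = $85,493. Book value $18,500.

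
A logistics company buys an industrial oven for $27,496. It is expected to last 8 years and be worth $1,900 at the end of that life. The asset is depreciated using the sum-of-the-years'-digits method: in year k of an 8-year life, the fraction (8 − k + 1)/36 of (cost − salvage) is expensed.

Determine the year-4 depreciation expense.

$3,555

Depreciable base = $27,496 − $1,900 = $25,596.
Sum of the years' digits = 8+7+6+5+4+3+2+1 = 36.
Year 1: $25,596 × 8/36 = $5,688. Book value $21,808.
Year 2: $25,596 × 7/36 = $4,977. Book value $16,831.
Year 3: $25,596 × 6/36 = $4,266. Book value $12,565.
Year 4: $25,596 × 5/36 = $3,555. Book value $9,010.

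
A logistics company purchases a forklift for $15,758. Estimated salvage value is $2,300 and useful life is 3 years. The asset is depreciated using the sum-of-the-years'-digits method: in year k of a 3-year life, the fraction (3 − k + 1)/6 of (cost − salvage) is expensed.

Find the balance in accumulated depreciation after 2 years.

Depreciable base = $15,758 − $2,300 = $13,458.
Sum of the years' digits = 3+2+1 = 6.
Year 1: $13,458 × 3/6 = $6,729. Book value $9,029.
Year 2: $13,458 × 2/6 = $4,486. Book value $4,543.
Accumulated through year 2 = $15,758 − $4,543 = $11,215.

$11,215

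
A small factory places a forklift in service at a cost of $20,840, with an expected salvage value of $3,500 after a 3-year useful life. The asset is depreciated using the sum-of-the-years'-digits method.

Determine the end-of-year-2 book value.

$6,390

Depreciable base = $20,840 − $3,500 = $17,340.
Sum of the years' digits = 3+2+1 = 6.
Year 1: $17,340 × 3/6 = $8,670. Book value $12,170.
Year 2: $17,340 × 2/6 = $5,780. Book value $6,390.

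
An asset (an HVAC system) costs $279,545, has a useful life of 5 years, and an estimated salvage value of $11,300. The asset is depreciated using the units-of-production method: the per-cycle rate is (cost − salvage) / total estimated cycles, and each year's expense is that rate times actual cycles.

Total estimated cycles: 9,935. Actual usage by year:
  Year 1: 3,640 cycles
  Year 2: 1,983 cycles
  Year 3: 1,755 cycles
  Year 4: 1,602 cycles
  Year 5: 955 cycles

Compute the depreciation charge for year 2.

$53,541

Depreciable base = $279,545 − $11,300 = $268,245.
Rate = $268,245 / 9,935 cycles = $27 per cycle.
Year 1: 3,640 × $27 = $98,280. Book value $181,265.
Year 2: 1,983 × $27 = $53,541. Book value $127,724.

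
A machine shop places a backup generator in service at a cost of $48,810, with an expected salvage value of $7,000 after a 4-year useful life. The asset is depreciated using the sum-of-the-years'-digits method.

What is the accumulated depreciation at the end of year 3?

Depreciable base = $48,810 − $7,000 = $41,810.
Sum of the years' digits = 4+3+2+1 = 10.
Year 1: $41,810 × 4/10 = $16,724. Book value $32,086.
Year 2: $41,810 × 3/10 = $12,543. Book value $19,543.
Year 3: $41,810 × 2/10 = $8,362. Book value $11,181.
Accumulated through year 3 = $48,810 − $11,181 = $37,629.

$37,629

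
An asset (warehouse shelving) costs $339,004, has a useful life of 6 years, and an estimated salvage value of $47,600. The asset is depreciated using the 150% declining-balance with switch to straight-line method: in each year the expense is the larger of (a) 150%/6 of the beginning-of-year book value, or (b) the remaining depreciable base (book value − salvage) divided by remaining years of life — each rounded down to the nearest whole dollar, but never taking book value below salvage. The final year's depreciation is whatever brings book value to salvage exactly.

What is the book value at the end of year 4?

Depreciable base = $339,004 − $47,600 = $291,404.
Year 1: DB = ⌊$339,004 × 150%/6⌋ = $84,751; SL = ⌊$291,404/6⌋ = $48,567 → take DB $84,751. Book value $254,253.
Year 2: DB = ⌊$254,253 × 150%/6⌋ = $63,563; SL = ⌊$206,653/5⌋ = $41,330 → take DB $63,563. Book value $190,690.
Year 3: DB = ⌊$190,690 × 150%/6⌋ = $47,672; SL = ⌊$143,090/4⌋ = $35,772 → take DB $47,672. Book value $143,018.
Year 4: DB = ⌊$143,018 × 150%/6⌋ = $35,754; SL = ⌊$95,418/3⌋ = $31,806 → take DB $35,754. Book value $107,264.

$107,264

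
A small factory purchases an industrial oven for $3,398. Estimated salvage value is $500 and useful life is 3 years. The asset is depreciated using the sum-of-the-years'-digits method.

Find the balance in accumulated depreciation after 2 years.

Depreciable base = $3,398 − $500 = $2,898.
Sum of the years' digits = 3+2+1 = 6.
Year 1: $2,898 × 3/6 = $1,449. Book value $1,949.
Year 2: $2,898 × 2/6 = $966. Book value $983.
Accumulated through year 2 = $3,398 − $983 = $2,415.

$2,415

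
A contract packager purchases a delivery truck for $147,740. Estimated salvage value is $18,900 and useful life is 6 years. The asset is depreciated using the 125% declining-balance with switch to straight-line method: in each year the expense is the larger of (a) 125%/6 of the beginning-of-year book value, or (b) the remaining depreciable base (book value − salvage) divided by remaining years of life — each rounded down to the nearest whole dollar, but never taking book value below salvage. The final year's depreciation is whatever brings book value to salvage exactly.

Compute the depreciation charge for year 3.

Depreciable base = $147,740 − $18,900 = $128,840.
Year 1: DB = ⌊$147,740 × 125%/6⌋ = $30,779; SL = ⌊$128,840/6⌋ = $21,473 → take DB $30,779. Book value $116,961.
Year 2: DB = ⌊$116,961 × 125%/6⌋ = $24,366; SL = ⌊$98,061/5⌋ = $19,612 → take DB $24,366. Book value $92,595.
Year 3: DB = ⌊$92,595 × 125%/6⌋ = $19,290; SL = ⌊$73,695/4⌋ = $18,423 → take DB $19,290. Book value $73,305.

$19,290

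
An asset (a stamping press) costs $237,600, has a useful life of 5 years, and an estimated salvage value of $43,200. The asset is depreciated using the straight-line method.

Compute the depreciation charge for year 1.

Depreciable base = $237,600 − $43,200 = $194,400.
Annual expense = $194,400 / 5 = $38,880.

$38,880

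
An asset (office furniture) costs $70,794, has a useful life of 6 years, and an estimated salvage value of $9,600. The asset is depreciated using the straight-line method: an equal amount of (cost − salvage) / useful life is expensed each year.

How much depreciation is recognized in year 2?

Depreciable base = $70,794 − $9,600 = $61,194.
Annual expense = $61,194 / 6 = $10,199.

$10,199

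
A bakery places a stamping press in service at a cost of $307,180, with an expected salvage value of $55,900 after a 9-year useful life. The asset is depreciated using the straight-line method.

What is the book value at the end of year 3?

$223,420

Depreciable base = $307,180 − $55,900 = $251,280.
Annual expense = $251,280 / 9 = $27,920.
End of year 1: book value $279,260.
End of year 2: book value $251,340.
End of year 3: book value $223,420.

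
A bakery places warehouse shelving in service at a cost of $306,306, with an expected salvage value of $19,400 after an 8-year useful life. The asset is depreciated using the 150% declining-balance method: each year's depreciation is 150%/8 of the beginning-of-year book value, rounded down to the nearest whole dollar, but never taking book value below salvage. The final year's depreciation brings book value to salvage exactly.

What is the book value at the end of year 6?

$88,127

Depreciable base = $306,306 − $19,400 = $286,906.
Year 1: ⌊$306,306 × 150%/8⌋ = $57,432. Book value $248,874.
Year 2: ⌊$248,874 × 150%/8⌋ = $46,663. Book value $202,211.
Year 3: ⌊$202,211 × 150%/8⌋ = $37,914. Book value $164,297.
Year 4: ⌊$164,297 × 150%/8⌋ = $30,805. Book value $133,492.
Year 5: ⌊$133,492 × 150%/8⌋ = $25,029. Book value $108,463.
Year 6: ⌊$108,463 × 150%/8⌋ = $20,336. Book value $88,127.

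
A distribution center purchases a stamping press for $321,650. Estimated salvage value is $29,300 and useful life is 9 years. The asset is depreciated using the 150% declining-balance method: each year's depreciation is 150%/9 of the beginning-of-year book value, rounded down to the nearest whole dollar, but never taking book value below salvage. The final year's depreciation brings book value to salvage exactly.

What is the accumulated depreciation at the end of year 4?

Depreciable base = $321,650 − $29,300 = $292,350.
Year 1: ⌊$321,650 × 150%/9⌋ = $53,608. Book value $268,042.
Year 2: ⌊$268,042 × 150%/9⌋ = $44,673. Book value $223,369.
Year 3: ⌊$223,369 × 150%/9⌋ = $37,228. Book value $186,141.
Year 4: ⌊$186,141 × 150%/9⌋ = $31,023. Book value $155,118.
Accumulated through year 4 = $321,650 − $155,118 = $166,532.

$166,532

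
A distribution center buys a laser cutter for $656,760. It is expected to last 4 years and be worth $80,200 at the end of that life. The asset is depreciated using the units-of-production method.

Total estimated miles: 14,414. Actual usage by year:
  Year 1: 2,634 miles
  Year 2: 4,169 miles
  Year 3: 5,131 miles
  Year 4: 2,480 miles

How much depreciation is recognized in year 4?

$99,200

Depreciable base = $656,760 − $80,200 = $576,560.
Rate = $576,560 / 14,414 miles = $40 per mile.
Year 1: 2,634 × $40 = $105,360. Book value $551,400.
Year 2: 4,169 × $40 = $166,760. Book value $384,640.
Year 3: 5,131 × $40 = $205,240. Book value $179,400.
Year 4: 2,480 × $40 = $99,200. Book value $80,200.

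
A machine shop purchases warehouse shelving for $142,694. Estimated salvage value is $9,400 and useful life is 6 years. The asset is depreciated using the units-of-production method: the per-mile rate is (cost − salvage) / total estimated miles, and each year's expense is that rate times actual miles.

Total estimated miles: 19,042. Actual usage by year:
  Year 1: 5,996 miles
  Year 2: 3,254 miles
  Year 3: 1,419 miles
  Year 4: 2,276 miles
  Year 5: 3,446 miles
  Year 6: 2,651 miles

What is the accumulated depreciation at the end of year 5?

$114,737

Depreciable base = $142,694 − $9,400 = $133,294.
Rate = $133,294 / 19,042 miles = $7 per mile.
Year 1: 5,996 × $7 = $41,972. Book value $100,722.
Year 2: 3,254 × $7 = $22,778. Book value $77,944.
Year 3: 1,419 × $7 = $9,933. Book value $68,011.
Year 4: 2,276 × $7 = $15,932. Book value $52,079.
Year 5: 3,446 × $7 = $24,122. Book value $27,957.
Accumulated through year 5 = $142,694 − $27,957 = $114,737.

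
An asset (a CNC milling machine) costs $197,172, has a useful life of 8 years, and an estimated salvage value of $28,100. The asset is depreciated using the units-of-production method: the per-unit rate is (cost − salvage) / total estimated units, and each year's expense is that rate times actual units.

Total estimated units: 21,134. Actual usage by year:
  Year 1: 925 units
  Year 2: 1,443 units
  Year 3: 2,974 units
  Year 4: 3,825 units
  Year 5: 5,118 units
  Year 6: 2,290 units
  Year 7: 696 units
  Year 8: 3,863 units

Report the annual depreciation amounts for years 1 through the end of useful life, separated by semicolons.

Depreciable base = $197,172 − $28,100 = $169,072.
Rate = $169,072 / 21,134 units = $8 per unit.
Year 1: 925 × $8 = $7,400. Book value $189,772.
Year 2: 1,443 × $8 = $11,544. Book value $178,228.
Year 3: 2,974 × $8 = $23,792. Book value $154,436.
Year 4: 3,825 × $8 = $30,600. Book value $123,836.
Year 5: 5,118 × $8 = $40,944. Book value $82,892.
Year 6: 2,290 × $8 = $18,320. Book value $64,572.
Year 7: 696 × $8 = $5,568. Book value $59,004.
Year 8: 3,863 × $8 = $30,904. Book value $28,100.

$7,400; $11,544; $23,792; $30,600; $40,944; $18,320; $5,568; $30,904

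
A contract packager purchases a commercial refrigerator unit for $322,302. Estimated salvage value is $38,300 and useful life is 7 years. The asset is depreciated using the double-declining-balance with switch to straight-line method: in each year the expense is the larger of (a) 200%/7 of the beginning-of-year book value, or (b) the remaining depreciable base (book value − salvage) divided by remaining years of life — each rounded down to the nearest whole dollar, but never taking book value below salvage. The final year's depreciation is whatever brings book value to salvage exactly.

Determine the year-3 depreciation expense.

Depreciable base = $322,302 − $38,300 = $284,002.
Year 1: DB = ⌊$322,302 × 200%/7⌋ = $92,086; SL = ⌊$284,002/7⌋ = $40,571 → take DB $92,086. Book value $230,216.
Year 2: DB = ⌊$230,216 × 200%/7⌋ = $65,776; SL = ⌊$191,916/6⌋ = $31,986 → take DB $65,776. Book value $164,440.
Year 3: DB = ⌊$164,440 × 200%/7⌋ = $46,982; SL = ⌊$126,140/5⌋ = $25,228 → take DB $46,982. Book value $117,458.

$46,982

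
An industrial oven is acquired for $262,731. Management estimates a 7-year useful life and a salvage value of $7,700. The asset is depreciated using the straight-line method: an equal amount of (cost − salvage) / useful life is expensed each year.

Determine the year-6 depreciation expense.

$36,433

Depreciable base = $262,731 − $7,700 = $255,031.
Annual expense = $255,031 / 7 = $36,433.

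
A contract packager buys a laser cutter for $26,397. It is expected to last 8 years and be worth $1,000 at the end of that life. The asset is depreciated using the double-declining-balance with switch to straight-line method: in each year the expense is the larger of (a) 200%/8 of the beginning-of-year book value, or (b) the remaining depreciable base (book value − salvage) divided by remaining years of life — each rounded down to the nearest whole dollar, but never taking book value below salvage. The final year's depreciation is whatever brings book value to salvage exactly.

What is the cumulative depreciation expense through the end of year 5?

$20,132

Depreciable base = $26,397 − $1,000 = $25,397.
Year 1: DB = ⌊$26,397 × 200%/8⌋ = $6,599; SL = ⌊$25,397/8⌋ = $3,174 → take DB $6,599. Book value $19,798.
Year 2: DB = ⌊$19,798 × 200%/8⌋ = $4,949; SL = ⌊$18,798/7⌋ = $2,685 → take DB $4,949. Book value $14,849.
Year 3: DB = ⌊$14,849 × 200%/8⌋ = $3,712; SL = ⌊$13,849/6⌋ = $2,308 → take DB $3,712. Book value $11,137.
Year 4: DB = ⌊$11,137 × 200%/8⌋ = $2,784; SL = ⌊$10,137/5⌋ = $2,027 → take DB $2,784. Book value $8,353.
Year 5: DB = ⌊$8,353 × 200%/8⌋ = $2,088; SL = ⌊$7,353/4⌋ = $1,838 → take DB $2,088. Book value $6,265.
Accumulated through year 5 = $26,397 − $6,265 = $20,132.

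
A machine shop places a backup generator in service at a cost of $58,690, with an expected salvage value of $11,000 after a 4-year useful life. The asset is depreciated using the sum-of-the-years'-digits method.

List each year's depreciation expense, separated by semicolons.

$19,076; $14,307; $9,538; $4,769

Depreciable base = $58,690 − $11,000 = $47,690.
Sum of the years' digits = 4+3+2+1 = 10.
Year 1: $47,690 × 4/10 = $19,076. Book value $39,614.
Year 2: $47,690 × 3/10 = $14,307. Book value $25,307.
Year 3: $47,690 × 2/10 = $9,538. Book value $15,769.
Year 4: $47,690 × 1/10 = $4,769. Book value $11,000.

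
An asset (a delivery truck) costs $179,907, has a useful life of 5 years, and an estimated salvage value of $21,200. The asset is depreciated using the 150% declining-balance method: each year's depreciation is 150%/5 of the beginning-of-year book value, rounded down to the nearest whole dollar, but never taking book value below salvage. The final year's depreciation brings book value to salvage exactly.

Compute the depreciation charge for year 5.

$21,997

Depreciable base = $179,907 − $21,200 = $158,707.
Year 1: ⌊$179,907 × 150%/5⌋ = $53,972. Book value $125,935.
Year 2: ⌊$125,935 × 150%/5⌋ = $37,780. Book value $88,155.
Year 3: ⌊$88,155 × 150%/5⌋ = $26,446. Book value $61,709.
Year 4: ⌊$61,709 × 150%/5⌋ = $18,512. Book value $43,197.
Year 5 (final): $43,197 − $21,200 = $21,997. Book value $21,200.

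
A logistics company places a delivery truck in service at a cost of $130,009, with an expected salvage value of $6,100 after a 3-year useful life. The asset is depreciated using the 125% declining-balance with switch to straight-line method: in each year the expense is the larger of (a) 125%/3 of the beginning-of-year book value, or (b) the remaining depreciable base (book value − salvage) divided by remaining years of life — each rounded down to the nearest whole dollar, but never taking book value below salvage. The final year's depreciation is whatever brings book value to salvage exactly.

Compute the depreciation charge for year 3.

Depreciable base = $130,009 − $6,100 = $123,909.
Year 1: DB = ⌊$130,009 × 125%/3⌋ = $54,170; SL = ⌊$123,909/3⌋ = $41,303 → take DB $54,170. Book value $75,839.
Year 2: DB = ⌊$75,839 × 125%/3⌋ = $31,599; SL = ⌊$69,739/2⌋ = $34,869 → take SL $34,869. Book value $40,970.
Year 3 (final): $40,970 − $6,100 = $34,870. Book value $6,100.

$34,870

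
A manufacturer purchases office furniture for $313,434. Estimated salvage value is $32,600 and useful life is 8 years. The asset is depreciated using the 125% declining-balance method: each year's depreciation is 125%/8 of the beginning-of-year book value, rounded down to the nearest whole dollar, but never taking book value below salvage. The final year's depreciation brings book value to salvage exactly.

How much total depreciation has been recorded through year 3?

$125,160

Depreciable base = $313,434 − $32,600 = $280,834.
Year 1: ⌊$313,434 × 125%/8⌋ = $48,974. Book value $264,460.
Year 2: ⌊$264,460 × 125%/8⌋ = $41,321. Book value $223,139.
Year 3: ⌊$223,139 × 125%/8⌋ = $34,865. Book value $188,274.
Accumulated through year 3 = $313,434 − $188,274 = $125,160.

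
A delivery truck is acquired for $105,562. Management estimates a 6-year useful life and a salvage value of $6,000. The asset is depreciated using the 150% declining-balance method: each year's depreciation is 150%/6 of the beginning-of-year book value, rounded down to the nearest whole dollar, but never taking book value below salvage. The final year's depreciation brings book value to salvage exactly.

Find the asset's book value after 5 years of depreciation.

$25,052

Depreciable base = $105,562 − $6,000 = $99,562.
Year 1: ⌊$105,562 × 150%/6⌋ = $26,390. Book value $79,172.
Year 2: ⌊$79,172 × 150%/6⌋ = $19,793. Book value $59,379.
Year 3: ⌊$59,379 × 150%/6⌋ = $14,844. Book value $44,535.
Year 4: ⌊$44,535 × 150%/6⌋ = $11,133. Book value $33,402.
Year 5: ⌊$33,402 × 150%/6⌋ = $8,350. Book value $25,052.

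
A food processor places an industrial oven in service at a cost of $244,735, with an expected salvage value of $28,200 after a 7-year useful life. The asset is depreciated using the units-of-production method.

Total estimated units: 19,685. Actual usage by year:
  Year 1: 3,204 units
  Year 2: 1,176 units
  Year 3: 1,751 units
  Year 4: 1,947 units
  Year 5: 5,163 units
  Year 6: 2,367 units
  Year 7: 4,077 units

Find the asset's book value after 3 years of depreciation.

Depreciable base = $244,735 − $28,200 = $216,535.
Rate = $216,535 / 19,685 units = $11 per unit.
Year 1: 3,204 × $11 = $35,244. Book value $209,491.
Year 2: 1,176 × $11 = $12,936. Book value $196,555.
Year 3: 1,751 × $11 = $19,261. Book value $177,294.

$177,294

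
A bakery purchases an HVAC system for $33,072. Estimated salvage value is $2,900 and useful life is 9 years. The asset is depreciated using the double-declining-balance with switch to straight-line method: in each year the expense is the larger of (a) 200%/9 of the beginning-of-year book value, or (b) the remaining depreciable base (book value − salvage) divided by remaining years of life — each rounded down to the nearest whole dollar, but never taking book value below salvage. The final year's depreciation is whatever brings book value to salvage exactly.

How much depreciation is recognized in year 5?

$2,689

Depreciable base = $33,072 − $2,900 = $30,172.
Year 1: DB = ⌊$33,072 × 200%/9⌋ = $7,349; SL = ⌊$30,172/9⌋ = $3,352 → take DB $7,349. Book value $25,723.
Year 2: DB = ⌊$25,723 × 200%/9⌋ = $5,716; SL = ⌊$22,823/8⌋ = $2,852 → take DB $5,716. Book value $20,007.
Year 3: DB = ⌊$20,007 × 200%/9⌋ = $4,446; SL = ⌊$17,107/7⌋ = $2,443 → take DB $4,446. Book value $15,561.
Year 4: DB = ⌊$15,561 × 200%/9⌋ = $3,458; SL = ⌊$12,661/6⌋ = $2,110 → take DB $3,458. Book value $12,103.
Year 5: DB = ⌊$12,103 × 200%/9⌋ = $2,689; SL = ⌊$9,203/5⌋ = $1,840 → take DB $2,689. Book value $9,414.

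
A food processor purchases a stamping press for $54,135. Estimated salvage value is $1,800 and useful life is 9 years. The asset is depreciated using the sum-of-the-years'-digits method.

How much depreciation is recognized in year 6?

$4,652

Depreciable base = $54,135 − $1,800 = $52,335.
Sum of the years' digits = 9+8+7+6+5+4+3+2+1 = 45.
Year 1: $52,335 × 9/45 = $10,467. Book value $43,668.
Year 2: $52,335 × 8/45 = $9,304. Book value $34,364.
Year 3: $52,335 × 7/45 = $8,141. Book value $26,223.
Year 4: $52,335 × 6/45 = $6,978. Book value $19,245.
Year 5: $52,335 × 5/45 = $5,815. Book value $13,430.
Year 6: $52,335 × 4/45 = $4,652. Book value $8,778.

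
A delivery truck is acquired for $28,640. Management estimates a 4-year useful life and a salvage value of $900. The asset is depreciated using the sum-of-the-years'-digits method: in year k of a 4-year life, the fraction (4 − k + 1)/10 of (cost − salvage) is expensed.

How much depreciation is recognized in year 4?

Depreciable base = $28,640 − $900 = $27,740.
Sum of the years' digits = 4+3+2+1 = 10.
Year 1: $27,740 × 4/10 = $11,096. Book value $17,544.
Year 2: $27,740 × 3/10 = $8,322. Book value $9,222.
Year 3: $27,740 × 2/10 = $5,548. Book value $3,674.
Year 4: $27,740 × 1/10 = $2,774. Book value $900.

$2,774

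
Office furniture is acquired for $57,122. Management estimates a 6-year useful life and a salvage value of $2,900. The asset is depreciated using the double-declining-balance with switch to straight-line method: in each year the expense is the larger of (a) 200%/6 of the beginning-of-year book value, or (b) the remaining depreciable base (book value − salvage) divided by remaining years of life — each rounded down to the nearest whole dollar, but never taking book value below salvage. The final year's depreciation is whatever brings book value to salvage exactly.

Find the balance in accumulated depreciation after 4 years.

Depreciable base = $57,122 − $2,900 = $54,222.
Year 1: DB = ⌊$57,122 × 200%/6⌋ = $19,040; SL = ⌊$54,222/6⌋ = $9,037 → take DB $19,040. Book value $38,082.
Year 2: DB = ⌊$38,082 × 200%/6⌋ = $12,694; SL = ⌊$35,182/5⌋ = $7,036 → take DB $12,694. Book value $25,388.
Year 3: DB = ⌊$25,388 × 200%/6⌋ = $8,462; SL = ⌊$22,488/4⌋ = $5,622 → take DB $8,462. Book value $16,926.
Year 4: DB = ⌊$16,926 × 200%/6⌋ = $5,642; SL = ⌊$14,026/3⌋ = $4,675 → take DB $5,642. Book value $11,284.
Accumulated through year 4 = $57,122 − $11,284 = $45,838.

$45,838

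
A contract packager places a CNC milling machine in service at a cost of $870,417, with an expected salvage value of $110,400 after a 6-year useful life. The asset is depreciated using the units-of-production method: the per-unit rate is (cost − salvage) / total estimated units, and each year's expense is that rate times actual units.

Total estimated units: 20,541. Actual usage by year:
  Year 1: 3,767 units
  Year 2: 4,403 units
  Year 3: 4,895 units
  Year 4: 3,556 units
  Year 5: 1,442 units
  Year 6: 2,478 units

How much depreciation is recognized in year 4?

$131,572

Depreciable base = $870,417 − $110,400 = $760,017.
Rate = $760,017 / 20,541 units = $37 per unit.
Year 1: 3,767 × $37 = $139,379. Book value $731,038.
Year 2: 4,403 × $37 = $162,911. Book value $568,127.
Year 3: 4,895 × $37 = $181,115. Book value $387,012.
Year 4: 3,556 × $37 = $131,572. Book value $255,440.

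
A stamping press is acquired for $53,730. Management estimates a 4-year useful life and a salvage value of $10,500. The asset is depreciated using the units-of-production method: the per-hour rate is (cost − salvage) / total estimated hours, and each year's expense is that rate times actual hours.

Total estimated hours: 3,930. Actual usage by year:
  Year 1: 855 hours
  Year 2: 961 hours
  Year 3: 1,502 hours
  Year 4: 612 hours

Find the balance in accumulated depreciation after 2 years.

$19,976

Depreciable base = $53,730 − $10,500 = $43,230.
Rate = $43,230 / 3,930 hours = $11 per hour.
Year 1: 855 × $11 = $9,405. Book value $44,325.
Year 2: 961 × $11 = $10,571. Book value $33,754.
Accumulated through year 2 = $53,730 − $33,754 = $19,976.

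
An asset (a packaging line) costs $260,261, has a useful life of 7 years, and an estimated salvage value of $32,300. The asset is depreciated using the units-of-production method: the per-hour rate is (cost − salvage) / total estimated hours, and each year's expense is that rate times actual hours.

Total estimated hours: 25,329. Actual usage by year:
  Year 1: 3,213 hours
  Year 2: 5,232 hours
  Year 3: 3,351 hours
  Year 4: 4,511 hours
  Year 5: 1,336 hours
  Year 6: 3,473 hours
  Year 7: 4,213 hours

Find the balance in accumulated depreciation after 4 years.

Depreciable base = $260,261 − $32,300 = $227,961.
Rate = $227,961 / 25,329 hours = $9 per hour.
Year 1: 3,213 × $9 = $28,917. Book value $231,344.
Year 2: 5,232 × $9 = $47,088. Book value $184,256.
Year 3: 3,351 × $9 = $30,159. Book value $154,097.
Year 4: 4,511 × $9 = $40,599. Book value $113,498.
Accumulated through year 4 = $260,261 − $113,498 = $146,763.

$146,763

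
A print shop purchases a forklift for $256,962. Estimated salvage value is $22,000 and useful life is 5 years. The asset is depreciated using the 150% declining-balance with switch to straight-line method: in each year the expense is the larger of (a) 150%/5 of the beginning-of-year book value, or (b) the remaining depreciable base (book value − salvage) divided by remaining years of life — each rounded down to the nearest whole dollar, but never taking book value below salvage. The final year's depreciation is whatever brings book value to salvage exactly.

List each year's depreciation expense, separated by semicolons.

$77,088; $53,962; $37,773; $33,069; $33,070

Depreciable base = $256,962 − $22,000 = $234,962.
Year 1: DB = ⌊$256,962 × 150%/5⌋ = $77,088; SL = ⌊$234,962/5⌋ = $46,992 → take DB $77,088. Book value $179,874.
Year 2: DB = ⌊$179,874 × 150%/5⌋ = $53,962; SL = ⌊$157,874/4⌋ = $39,468 → take DB $53,962. Book value $125,912.
Year 3: DB = ⌊$125,912 × 150%/5⌋ = $37,773; SL = ⌊$103,912/3⌋ = $34,637 → take DB $37,773. Book value $88,139.
Year 4: DB = ⌊$88,139 × 150%/5⌋ = $26,441; SL = ⌊$66,139/2⌋ = $33,069 → take SL $33,069. Book value $55,070.
Year 5 (final): $55,070 − $22,000 = $33,070. Book value $22,000.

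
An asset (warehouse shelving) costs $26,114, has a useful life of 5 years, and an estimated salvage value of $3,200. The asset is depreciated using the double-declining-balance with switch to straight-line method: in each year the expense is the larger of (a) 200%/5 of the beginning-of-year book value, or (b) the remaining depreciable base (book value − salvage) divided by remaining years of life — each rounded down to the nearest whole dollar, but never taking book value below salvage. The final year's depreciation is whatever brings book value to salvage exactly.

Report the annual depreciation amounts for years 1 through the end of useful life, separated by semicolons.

Depreciable base = $26,114 − $3,200 = $22,914.
Year 1: DB = ⌊$26,114 × 200%/5⌋ = $10,445; SL = ⌊$22,914/5⌋ = $4,582 → take DB $10,445. Book value $15,669.
Year 2: DB = ⌊$15,669 × 200%/5⌋ = $6,267; SL = ⌊$12,469/4⌋ = $3,117 → take DB $6,267. Book value $9,402.
Year 3: DB = ⌊$9,402 × 200%/5⌋ = $3,760; SL = ⌊$6,202/3⌋ = $2,067 → take DB $3,760. Book value $5,642.
Year 4: DB = ⌊$5,642 × 200%/5⌋ = $2,256; SL = ⌊$2,442/2⌋ = $1,221 → take DB $2,256. Book value $3,386.
Year 5 (final): $3,386 − $3,200 = $186. Book value $3,200.

$10,445; $6,267; $3,760; $2,256; $186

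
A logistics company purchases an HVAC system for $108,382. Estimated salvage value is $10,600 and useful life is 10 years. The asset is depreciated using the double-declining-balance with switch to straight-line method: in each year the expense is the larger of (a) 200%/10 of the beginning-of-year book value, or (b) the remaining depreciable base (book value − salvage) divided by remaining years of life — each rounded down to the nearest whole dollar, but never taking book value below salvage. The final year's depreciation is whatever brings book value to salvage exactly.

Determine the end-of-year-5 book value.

$35,516

Depreciable base = $108,382 − $10,600 = $97,782.
Year 1: DB = ⌊$108,382 × 200%/10⌋ = $21,676; SL = ⌊$97,782/10⌋ = $9,778 → take DB $21,676. Book value $86,706.
Year 2: DB = ⌊$86,706 × 200%/10⌋ = $17,341; SL = ⌊$76,106/9⌋ = $8,456 → take DB $17,341. Book value $69,365.
Year 3: DB = ⌊$69,365 × 200%/10⌋ = $13,873; SL = ⌊$58,765/8⌋ = $7,345 → take DB $13,873. Book value $55,492.
Year 4: DB = ⌊$55,492 × 200%/10⌋ = $11,098; SL = ⌊$44,892/7⌋ = $6,413 → take DB $11,098. Book value $44,394.
Year 5: DB = ⌊$44,394 × 200%/10⌋ = $8,878; SL = ⌊$33,794/6⌋ = $5,632 → take DB $8,878. Book value $35,516.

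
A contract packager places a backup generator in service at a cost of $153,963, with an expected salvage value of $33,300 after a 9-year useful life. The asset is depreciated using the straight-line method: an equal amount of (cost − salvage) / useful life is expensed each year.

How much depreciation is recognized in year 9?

Depreciable base = $153,963 − $33,300 = $120,663.
Annual expense = $120,663 / 9 = $13,407.

$13,407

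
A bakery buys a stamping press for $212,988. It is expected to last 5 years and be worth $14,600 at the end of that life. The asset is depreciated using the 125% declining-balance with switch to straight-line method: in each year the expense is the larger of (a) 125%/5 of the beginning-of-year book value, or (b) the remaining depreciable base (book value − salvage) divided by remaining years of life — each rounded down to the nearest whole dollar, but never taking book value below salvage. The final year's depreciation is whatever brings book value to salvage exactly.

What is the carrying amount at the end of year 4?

Depreciable base = $212,988 − $14,600 = $198,388.
Year 1: DB = ⌊$212,988 × 125%/5⌋ = $53,247; SL = ⌊$198,388/5⌋ = $39,677 → take DB $53,247. Book value $159,741.
Year 2: DB = ⌊$159,741 × 125%/5⌋ = $39,935; SL = ⌊$145,141/4⌋ = $36,285 → take DB $39,935. Book value $119,806.
Year 3: DB = ⌊$119,806 × 125%/5⌋ = $29,951; SL = ⌊$105,206/3⌋ = $35,068 → take SL $35,068. Book value $84,738.
Year 4: DB = ⌊$84,738 × 125%/5⌋ = $21,184; SL = ⌊$70,138/2⌋ = $35,069 → take SL $35,069. Book value $49,669.

$49,669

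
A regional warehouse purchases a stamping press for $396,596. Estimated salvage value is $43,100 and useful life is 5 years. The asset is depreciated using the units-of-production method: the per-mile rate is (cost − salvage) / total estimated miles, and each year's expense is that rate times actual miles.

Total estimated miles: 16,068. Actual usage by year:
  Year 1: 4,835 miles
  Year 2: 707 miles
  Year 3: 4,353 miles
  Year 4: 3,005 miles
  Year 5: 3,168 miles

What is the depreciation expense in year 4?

Depreciable base = $396,596 − $43,100 = $353,496.
Rate = $353,496 / 16,068 miles = $22 per mile.
Year 1: 4,835 × $22 = $106,370. Book value $290,226.
Year 2: 707 × $22 = $15,554. Book value $274,672.
Year 3: 4,353 × $22 = $95,766. Book value $178,906.
Year 4: 3,005 × $22 = $66,110. Book value $112,796.

$66,110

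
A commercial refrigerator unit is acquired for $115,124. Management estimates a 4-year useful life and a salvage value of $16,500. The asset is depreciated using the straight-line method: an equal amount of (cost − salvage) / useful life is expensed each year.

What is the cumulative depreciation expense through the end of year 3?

$73,968

Depreciable base = $115,124 − $16,500 = $98,624.
Annual expense = $98,624 / 4 = $24,656.
End of year 1: book value $90,468.
End of year 2: book value $65,812.
End of year 3: book value $41,156.
Accumulated through year 3 = $115,124 − $41,156 = $73,968.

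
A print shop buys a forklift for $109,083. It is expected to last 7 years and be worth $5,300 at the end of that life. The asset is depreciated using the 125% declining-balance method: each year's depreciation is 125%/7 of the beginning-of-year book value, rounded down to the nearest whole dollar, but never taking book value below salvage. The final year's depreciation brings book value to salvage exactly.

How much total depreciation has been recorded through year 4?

$59,418

Depreciable base = $109,083 − $5,300 = $103,783.
Year 1: ⌊$109,083 × 125%/7⌋ = $19,479. Book value $89,604.
Year 2: ⌊$89,604 × 125%/7⌋ = $16,000. Book value $73,604.
Year 3: ⌊$73,604 × 125%/7⌋ = $13,143. Book value $60,461.
Year 4: ⌊$60,461 × 125%/7⌋ = $10,796. Book value $49,665.
Accumulated through year 4 = $109,083 − $49,665 = $59,418.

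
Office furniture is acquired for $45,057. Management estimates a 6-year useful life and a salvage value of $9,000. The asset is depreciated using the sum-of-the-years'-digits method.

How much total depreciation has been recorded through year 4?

$30,906

Depreciable base = $45,057 − $9,000 = $36,057.
Sum of the years' digits = 6+5+4+3+2+1 = 21.
Year 1: $36,057 × 6/21 = $10,302. Book value $34,755.
Year 2: $36,057 × 5/21 = $8,585. Book value $26,170.
Year 3: $36,057 × 4/21 = $6,868. Book value $19,302.
Year 4: $36,057 × 3/21 = $5,151. Book value $14,151.
Accumulated through year 4 = $45,057 − $14,151 = $30,906.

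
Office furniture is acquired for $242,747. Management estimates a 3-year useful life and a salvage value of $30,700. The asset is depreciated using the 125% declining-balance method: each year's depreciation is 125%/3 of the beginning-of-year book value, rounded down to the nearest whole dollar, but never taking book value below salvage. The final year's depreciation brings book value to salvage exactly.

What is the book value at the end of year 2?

$82,602

Depreciable base = $242,747 − $30,700 = $212,047.
Year 1: ⌊$242,747 × 125%/3⌋ = $101,144. Book value $141,603.
Year 2: ⌊$141,603 × 125%/3⌋ = $59,001. Book value $82,602.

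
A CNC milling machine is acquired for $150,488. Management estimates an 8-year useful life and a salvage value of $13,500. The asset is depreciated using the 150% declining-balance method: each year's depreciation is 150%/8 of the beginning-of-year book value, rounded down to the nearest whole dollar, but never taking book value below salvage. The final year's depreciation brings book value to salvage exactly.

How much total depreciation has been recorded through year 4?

$84,903

Depreciable base = $150,488 − $13,500 = $136,988.
Year 1: ⌊$150,488 × 150%/8⌋ = $28,216. Book value $122,272.
Year 2: ⌊$122,272 × 150%/8⌋ = $22,926. Book value $99,346.
Year 3: ⌊$99,346 × 150%/8⌋ = $18,627. Book value $80,719.
Year 4: ⌊$80,719 × 150%/8⌋ = $15,134. Book value $65,585.
Accumulated through year 4 = $150,488 − $65,585 = $84,903.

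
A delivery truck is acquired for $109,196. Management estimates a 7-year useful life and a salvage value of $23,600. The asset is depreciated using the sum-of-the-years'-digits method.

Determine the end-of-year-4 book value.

$41,942

Depreciable base = $109,196 − $23,600 = $85,596.
Sum of the years' digits = 7+6+5+4+3+2+1 = 28.
Year 1: $85,596 × 7/28 = $21,399. Book value $87,797.
Year 2: $85,596 × 6/28 = $18,342. Book value $69,455.
Year 3: $85,596 × 5/28 = $15,285. Book value $54,170.
Year 4: $85,596 × 4/28 = $12,228. Book value $41,942.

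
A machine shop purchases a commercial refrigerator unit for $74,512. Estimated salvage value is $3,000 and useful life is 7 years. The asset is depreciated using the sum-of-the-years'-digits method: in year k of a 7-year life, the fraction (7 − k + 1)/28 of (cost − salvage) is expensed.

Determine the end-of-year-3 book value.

$28,540

Depreciable base = $74,512 − $3,000 = $71,512.
Sum of the years' digits = 7+6+5+4+3+2+1 = 28.
Year 1: $71,512 × 7/28 = $17,878. Book value $56,634.
Year 2: $71,512 × 6/28 = $15,324. Book value $41,310.
Year 3: $71,512 × 5/28 = $12,770. Book value $28,540.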